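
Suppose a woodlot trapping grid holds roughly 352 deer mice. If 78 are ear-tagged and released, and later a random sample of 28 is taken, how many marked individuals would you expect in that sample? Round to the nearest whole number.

The marked fraction of the population is 78/352, so in a sample of 28 expect C·(M/N) marked.
E[R] = 78 × 28 / 352 = 2184 / 352 ≈ 6.2 → 6

expected recaptures ≈ 6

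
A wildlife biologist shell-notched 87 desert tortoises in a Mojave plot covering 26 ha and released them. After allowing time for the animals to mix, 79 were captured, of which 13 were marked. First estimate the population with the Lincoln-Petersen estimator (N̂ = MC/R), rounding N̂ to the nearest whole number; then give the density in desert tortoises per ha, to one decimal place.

N̂ = 87·79/13 = 6873/13 ≈ 528.7 → 529
Density = N̂ / area = 529 / 26 ≈ 20.346 → 20.3 per ha

density ≈ 20.3 desert tortoises per ha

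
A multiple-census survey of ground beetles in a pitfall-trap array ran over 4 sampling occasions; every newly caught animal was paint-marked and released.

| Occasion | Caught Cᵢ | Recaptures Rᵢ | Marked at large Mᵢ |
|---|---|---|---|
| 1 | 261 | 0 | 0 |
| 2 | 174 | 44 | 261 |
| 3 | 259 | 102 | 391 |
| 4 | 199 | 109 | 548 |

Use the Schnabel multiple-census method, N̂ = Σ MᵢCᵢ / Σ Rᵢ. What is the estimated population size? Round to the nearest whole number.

N ≈ 1003

Σ MᵢCᵢ = 0·261 + 261·174 + 391·259 + 548·199 = 0 + 45414 + 101269 + 109052 = 255735
Σ Rᵢ = 0 + 44 + 102 + 109 = 255
N̂ = 255735 / 255 ≈ 1002.9 → 1003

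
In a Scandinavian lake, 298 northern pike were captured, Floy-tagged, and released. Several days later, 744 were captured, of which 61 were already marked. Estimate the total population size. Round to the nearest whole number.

N ≈ 3635

N = (298 × 744) / 61 = 221712 / 61 ≈ 3634.6 → 3635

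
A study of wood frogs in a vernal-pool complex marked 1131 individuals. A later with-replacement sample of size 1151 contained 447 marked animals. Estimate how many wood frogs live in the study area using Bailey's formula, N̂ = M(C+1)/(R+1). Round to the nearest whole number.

N ≈ 2908

N̂ = 1131·(1151+1)/(447+1) = 1131·1152/448 = 1302912/448 ≈ 2908.3 → 2908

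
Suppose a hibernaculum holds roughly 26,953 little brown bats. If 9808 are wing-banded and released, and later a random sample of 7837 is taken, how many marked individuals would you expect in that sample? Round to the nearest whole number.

expected recaptures ≈ 2852

Expected recaptures E[R] = M·C / N.
E[R] = 9808 × 7837 / 26953 = 76865296 / 26953 ≈ 2851.8 → 2852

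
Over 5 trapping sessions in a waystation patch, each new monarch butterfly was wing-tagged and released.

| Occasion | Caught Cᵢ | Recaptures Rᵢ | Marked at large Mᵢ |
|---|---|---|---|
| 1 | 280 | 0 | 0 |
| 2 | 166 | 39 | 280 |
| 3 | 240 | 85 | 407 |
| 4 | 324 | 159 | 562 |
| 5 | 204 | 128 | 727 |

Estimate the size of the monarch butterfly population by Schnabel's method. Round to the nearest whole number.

N ≈ 1155

Σ MᵢCᵢ = 0·280 + 280·166 + 407·240 + 562·324 + 727·204 = 0 + 46480 + 97680 + 182088 + 148308 = 474556
Σ Rᵢ = 0 + 39 + 85 + 159 + 128 = 411
N̂ = 474556 / 411 ≈ 1154.6 → 1155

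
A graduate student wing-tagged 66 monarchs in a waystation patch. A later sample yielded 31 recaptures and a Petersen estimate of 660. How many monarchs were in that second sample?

From N = M·C/R: C = N·R / M = 660·31 / 66 = 20460 / 66 = 310.

C = 310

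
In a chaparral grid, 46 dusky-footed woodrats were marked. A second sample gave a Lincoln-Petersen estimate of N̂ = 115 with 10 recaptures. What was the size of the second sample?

C = 25

From N = M·C/R: C = N·R / M = 115·10 / 46 = 1150 / 46 = 25.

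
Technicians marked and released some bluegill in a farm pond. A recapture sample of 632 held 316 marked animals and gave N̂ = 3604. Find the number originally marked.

M = 1802

From N = M·C/R: M = N·R / C = 3604·316 / 632 = 1138864 / 632 = 1802.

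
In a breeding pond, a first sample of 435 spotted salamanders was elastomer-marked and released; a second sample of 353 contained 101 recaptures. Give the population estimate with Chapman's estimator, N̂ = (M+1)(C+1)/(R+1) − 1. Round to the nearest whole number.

N ≈ 1512

N̂ = (435+1)(353+1)/(101+1) − 1 = 436·354/102 − 1
= 154344/102 − 1 ≈ 1513.2 − 1 ≈ 1512.2 → 1512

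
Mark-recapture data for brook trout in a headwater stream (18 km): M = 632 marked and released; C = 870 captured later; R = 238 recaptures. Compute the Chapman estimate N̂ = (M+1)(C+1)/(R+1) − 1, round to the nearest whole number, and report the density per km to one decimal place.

N̂ = 633·871/239 − 1 = 551343/239 − 1 ≈ 2305.9 → 2306
Density = N̂ / area = 2306 / 18 ≈ 128.11 → 128.1 per km

density ≈ 128.1 brook trout per km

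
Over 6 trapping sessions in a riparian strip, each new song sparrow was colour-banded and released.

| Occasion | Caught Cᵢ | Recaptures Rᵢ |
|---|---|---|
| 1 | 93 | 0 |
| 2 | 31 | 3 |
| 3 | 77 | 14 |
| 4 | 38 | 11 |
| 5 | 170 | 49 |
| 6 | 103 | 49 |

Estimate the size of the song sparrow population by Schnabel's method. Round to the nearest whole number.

Marked at large before each occasion: Mᵢ = Σⱼ<ᵢ (Cⱼ − Rⱼ) → M1=0, M2=93, M3=121, M4=184, M5=211, M6=332
Σ MᵢCᵢ = 0·93 + 93·31 + 121·77 + 184·38 + 211·170 + 332·103 = 0 + 2883 + 9317 + 6992 + 35870 + 34196 = 89258
Σ Rᵢ = 0 + 3 + 14 + 11 + 49 + 49 = 126
N̂ = 89258 / 126 ≈ 708.4 → 708

N ≈ 708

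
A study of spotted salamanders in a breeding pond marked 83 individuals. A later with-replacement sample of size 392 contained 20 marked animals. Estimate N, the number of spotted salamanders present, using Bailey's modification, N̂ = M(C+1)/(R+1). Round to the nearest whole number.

N ≈ 1553

N̂ = 83·(392+1)/(20+1) = 83·393/21 = 32619/21 ≈ 1553.3 → 1553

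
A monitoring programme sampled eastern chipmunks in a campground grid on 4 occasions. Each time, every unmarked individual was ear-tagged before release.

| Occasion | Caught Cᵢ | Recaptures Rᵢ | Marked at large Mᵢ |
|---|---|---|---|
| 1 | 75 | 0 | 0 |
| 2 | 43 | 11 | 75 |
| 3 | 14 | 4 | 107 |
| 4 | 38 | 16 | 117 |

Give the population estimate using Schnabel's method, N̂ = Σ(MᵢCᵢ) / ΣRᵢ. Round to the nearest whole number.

Σ MᵢCᵢ = 0·75 + 75·43 + 107·14 + 117·38 = 0 + 3225 + 1498 + 4446 = 9169
Σ Rᵢ = 0 + 11 + 4 + 16 = 31
N̂ = 9169 / 31 ≈ 295.8 → 296

N ≈ 296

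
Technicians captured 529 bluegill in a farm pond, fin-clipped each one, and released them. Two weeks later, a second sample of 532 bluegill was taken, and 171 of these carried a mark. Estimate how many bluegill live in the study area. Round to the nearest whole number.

If marked individuals mix randomly, R/C ≈ M/N, giving N ≈ M·C/R.
N = (529 × 532) / 171 = 281428 / 171 ≈ 1645.8 → 1646

N ≈ 1646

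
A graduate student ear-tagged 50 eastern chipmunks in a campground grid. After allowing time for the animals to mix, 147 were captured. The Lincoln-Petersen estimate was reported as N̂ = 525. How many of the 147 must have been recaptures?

From N = M·C/R: R = M·C / N = 50·147 / 525 = 7350 / 525 = 14.

R = 14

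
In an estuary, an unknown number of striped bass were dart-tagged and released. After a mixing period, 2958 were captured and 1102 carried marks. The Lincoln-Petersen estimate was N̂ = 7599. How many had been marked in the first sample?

From N = M·C/R: M = N·R / C = 7599·1102 / 2958 = 8374098 / 2958 = 2831.

M = 2831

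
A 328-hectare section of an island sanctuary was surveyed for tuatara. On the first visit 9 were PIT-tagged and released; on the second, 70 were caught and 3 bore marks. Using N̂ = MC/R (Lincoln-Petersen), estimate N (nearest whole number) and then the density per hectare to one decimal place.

density ≈ 0.6 tuatara per hectare

N̂ = 9·70/3 = 630/3 = 210
Density = N̂ / area = 210 / 328 ≈ 0.64 → 0.6 per hectare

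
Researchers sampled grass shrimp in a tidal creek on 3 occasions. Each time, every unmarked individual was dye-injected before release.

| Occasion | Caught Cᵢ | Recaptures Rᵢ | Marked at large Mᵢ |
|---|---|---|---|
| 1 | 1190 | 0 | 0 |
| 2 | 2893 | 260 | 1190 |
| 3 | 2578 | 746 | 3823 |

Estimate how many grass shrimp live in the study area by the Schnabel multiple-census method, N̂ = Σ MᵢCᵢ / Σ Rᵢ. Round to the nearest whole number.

N ≈ 13,219

Σ MᵢCᵢ = 0·1190 + 1190·2893 + 3823·2578 = 0 + 3442670 + 9855694 = 13298364
Σ Rᵢ = 0 + 260 + 746 = 1006
N̂ = 13298364 / 1006 ≈ 13219.0 → 13219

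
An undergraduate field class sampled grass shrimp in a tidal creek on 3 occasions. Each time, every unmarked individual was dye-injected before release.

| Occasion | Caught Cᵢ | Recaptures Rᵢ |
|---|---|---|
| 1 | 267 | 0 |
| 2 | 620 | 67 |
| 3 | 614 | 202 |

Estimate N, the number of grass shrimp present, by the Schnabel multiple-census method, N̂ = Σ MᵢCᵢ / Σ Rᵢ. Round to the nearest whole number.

N ≈ 2487

Marked at large before each occasion: Mᵢ = Σⱼ<ᵢ (Cⱼ − Rⱼ) → M1=0, M2=267, M3=820
Σ MᵢCᵢ = 0·267 + 267·620 + 820·614 = 0 + 165540 + 503480 = 669020
Σ Rᵢ = 0 + 67 + 202 = 269
N̂ = 669020 / 269 ≈ 2487.1 → 2487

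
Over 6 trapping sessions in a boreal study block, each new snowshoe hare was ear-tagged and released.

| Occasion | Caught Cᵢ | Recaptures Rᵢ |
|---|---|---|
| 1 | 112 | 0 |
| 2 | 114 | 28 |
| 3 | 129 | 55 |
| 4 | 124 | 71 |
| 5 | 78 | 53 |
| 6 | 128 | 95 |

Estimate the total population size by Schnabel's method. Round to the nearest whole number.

Marked at large before each occasion: Mᵢ = Σⱼ<ᵢ (Cⱼ − Rⱼ) → M1=0, M2=112, M3=198, M4=272, M5=325, M6=350
Σ MᵢCᵢ = 0·112 + 112·114 + 198·129 + 272·124 + 325·78 + 350·128 = 0 + 12768 + 25542 + 33728 + 25350 + 44800 = 142188
Σ Rᵢ = 0 + 28 + 55 + 71 + 53 + 95 = 302
N̂ = 142188 / 302 ≈ 470.8 → 471

N ≈ 471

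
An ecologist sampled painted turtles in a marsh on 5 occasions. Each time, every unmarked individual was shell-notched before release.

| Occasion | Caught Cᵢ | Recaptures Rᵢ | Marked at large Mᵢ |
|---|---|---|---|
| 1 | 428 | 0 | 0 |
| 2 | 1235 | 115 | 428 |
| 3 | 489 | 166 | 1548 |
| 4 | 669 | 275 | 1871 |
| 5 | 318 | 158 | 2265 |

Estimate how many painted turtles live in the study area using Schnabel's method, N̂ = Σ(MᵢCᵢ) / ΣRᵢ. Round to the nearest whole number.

Σ MᵢCᵢ = 0·428 + 428·1235 + 1548·489 + 1871·669 + 2265·318 = 0 + 528580 + 756972 + 1251699 + 720270 = 3257521
Σ Rᵢ = 0 + 115 + 166 + 275 + 158 = 714
N̂ = 3257521 / 714 ≈ 4562.4 → 4562

N ≈ 4562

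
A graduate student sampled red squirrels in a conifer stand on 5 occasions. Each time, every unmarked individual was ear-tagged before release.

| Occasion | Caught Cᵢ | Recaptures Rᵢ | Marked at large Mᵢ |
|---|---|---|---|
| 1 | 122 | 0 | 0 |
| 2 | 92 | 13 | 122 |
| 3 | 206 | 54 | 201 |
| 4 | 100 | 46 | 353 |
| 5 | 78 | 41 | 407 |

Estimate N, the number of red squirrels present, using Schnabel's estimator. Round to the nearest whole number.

N ≈ 777

Σ MᵢCᵢ = 0·122 + 122·92 + 201·206 + 353·100 + 407·78 = 0 + 11224 + 41406 + 35300 + 31746 = 119676
Σ Rᵢ = 0 + 13 + 54 + 46 + 41 = 154
N̂ = 119676 / 154 ≈ 777.1 → 777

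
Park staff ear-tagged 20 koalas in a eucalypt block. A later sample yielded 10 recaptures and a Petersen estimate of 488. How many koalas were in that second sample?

From N = M·C/R: C = N·R / M = 488·10 / 20 = 4880 / 20 = 244.

C = 244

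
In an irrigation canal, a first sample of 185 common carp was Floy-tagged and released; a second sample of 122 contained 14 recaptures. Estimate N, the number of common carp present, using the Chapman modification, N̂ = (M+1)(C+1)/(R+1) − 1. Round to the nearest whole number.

N ≈ 1524

N̂ = (185+1)(122+1)/(14+1) − 1 = 186·123/15 − 1
= 22878/15 − 1 ≈ 1525.2 − 1 ≈ 1524.2 → 1524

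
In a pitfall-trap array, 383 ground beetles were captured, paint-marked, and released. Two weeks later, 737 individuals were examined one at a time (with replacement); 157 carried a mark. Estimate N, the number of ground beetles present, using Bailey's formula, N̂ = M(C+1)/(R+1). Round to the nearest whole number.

N ≈ 1789

N̂ = 383·(737+1)/(157+1) = 383·738/158 = 282654/158 ≈ 1788.9 → 1789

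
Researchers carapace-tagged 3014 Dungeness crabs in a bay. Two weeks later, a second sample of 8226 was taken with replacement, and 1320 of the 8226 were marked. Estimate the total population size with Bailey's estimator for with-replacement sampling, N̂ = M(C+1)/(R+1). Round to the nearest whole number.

N ≈ 18,771

N̂ = 3014·(8226+1)/(1320+1) = 3014·8227/1321 = 24796178/1321 ≈ 18770.8 → 18771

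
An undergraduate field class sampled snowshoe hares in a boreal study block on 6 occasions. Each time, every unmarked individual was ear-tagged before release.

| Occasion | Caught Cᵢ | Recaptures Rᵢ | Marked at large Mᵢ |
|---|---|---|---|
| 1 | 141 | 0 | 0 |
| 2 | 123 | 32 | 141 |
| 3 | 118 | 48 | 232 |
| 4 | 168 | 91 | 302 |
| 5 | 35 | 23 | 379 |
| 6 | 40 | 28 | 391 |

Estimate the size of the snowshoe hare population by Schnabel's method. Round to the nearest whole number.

Σ MᵢCᵢ = 0·141 + 141·123 + 232·118 + 302·168 + 379·35 + 391·40 = 0 + 17343 + 27376 + 50736 + 13265 + 15640 = 124360
Σ Rᵢ = 0 + 32 + 48 + 91 + 23 + 28 = 222
N̂ = 124360 / 222 ≈ 560.2 → 560

N ≈ 560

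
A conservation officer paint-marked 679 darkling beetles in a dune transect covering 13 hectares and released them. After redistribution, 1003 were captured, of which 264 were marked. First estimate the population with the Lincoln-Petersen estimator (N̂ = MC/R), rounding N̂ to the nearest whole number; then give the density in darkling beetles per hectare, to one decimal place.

N̂ = 679·1003/264 = 681037/264 ≈ 2579.7 → 2580
Density = N̂ / area = 2580 / 13 ≈ 198.46 → 198.5 per hectare

density ≈ 198.5 darkling beetles per hectare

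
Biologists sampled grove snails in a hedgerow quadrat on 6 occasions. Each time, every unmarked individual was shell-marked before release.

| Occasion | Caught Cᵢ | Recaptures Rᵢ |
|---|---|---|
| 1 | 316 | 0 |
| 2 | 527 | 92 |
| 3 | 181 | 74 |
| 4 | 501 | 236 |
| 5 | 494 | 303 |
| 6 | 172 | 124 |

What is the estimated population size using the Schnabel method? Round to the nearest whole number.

N ≈ 1825

Marked at large before each occasion: Mᵢ = Σⱼ<ᵢ (Cⱼ − Rⱼ) → M1=0, M2=316, M3=751, M4=858, M5=1123, M6=1314
Σ MᵢCᵢ = 0·316 + 316·527 + 751·181 + 858·501 + 1123·494 + 1314·172 = 0 + 166532 + 135931 + 429858 + 554762 + 226008 = 1513091
Σ Rᵢ = 0 + 92 + 74 + 236 + 303 + 124 = 829
N̂ = 1513091 / 829 ≈ 1825.2 → 1825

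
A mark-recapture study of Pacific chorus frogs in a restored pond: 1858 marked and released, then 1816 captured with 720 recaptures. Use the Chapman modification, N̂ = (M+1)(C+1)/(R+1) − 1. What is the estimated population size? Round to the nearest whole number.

N̂ = (1858+1)(1816+1)/(720+1) − 1 = 1859·1817/721 − 1
= 3377803/721 − 1 ≈ 4684.9 − 1 ≈ 4683.9 → 4684

N ≈ 4684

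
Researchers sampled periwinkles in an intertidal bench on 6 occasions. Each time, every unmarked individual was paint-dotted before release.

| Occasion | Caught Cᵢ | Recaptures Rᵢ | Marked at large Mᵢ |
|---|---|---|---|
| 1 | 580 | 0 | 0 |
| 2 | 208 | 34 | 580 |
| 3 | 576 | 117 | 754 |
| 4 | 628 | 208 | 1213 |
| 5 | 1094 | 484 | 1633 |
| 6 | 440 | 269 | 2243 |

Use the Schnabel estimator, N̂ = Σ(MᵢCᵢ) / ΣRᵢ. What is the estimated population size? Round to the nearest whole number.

N ≈ 3678

Σ MᵢCᵢ = 0·580 + 580·208 + 754·576 + 1213·628 + 1633·1094 + 2243·440 = 0 + 120640 + 434304 + 761764 + 1786502 + 986920 = 4090130
Σ Rᵢ = 0 + 34 + 117 + 208 + 484 + 269 = 1112
N̂ = 4090130 / 1112 ≈ 3678.2 → 3678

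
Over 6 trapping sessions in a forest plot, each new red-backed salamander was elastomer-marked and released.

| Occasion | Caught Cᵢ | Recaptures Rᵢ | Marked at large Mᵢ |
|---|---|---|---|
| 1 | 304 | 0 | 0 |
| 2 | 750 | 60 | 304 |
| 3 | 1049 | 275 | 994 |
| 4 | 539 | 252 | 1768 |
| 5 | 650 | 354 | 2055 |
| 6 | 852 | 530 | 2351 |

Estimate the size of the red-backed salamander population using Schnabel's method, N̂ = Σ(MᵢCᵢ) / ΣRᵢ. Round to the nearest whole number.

Σ MᵢCᵢ = 0·304 + 304·750 + 994·1049 + 1768·539 + 2055·650 + 2351·852 = 0 + 228000 + 1042706 + 952952 + 1335750 + 2003052 = 5562460
Σ Rᵢ = 0 + 60 + 275 + 252 + 354 + 530 = 1471
N̂ = 5562460 / 1471 ≈ 3781.4 → 3781

N ≈ 3781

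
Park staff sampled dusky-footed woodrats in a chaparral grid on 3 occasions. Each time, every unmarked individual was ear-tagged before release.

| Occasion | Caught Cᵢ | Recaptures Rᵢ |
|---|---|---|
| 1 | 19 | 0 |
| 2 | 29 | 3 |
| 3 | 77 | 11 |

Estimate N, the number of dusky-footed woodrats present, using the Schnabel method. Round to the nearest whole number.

Marked at large before each occasion: Mᵢ = Σⱼ<ᵢ (Cⱼ − Rⱼ) → M1=0, M2=19, M3=45
Σ MᵢCᵢ = 0·19 + 19·29 + 45·77 = 0 + 551 + 3465 = 4016
Σ Rᵢ = 0 + 3 + 11 = 14
N̂ = 4016 / 14 ≈ 286.9 → 287

N ≈ 287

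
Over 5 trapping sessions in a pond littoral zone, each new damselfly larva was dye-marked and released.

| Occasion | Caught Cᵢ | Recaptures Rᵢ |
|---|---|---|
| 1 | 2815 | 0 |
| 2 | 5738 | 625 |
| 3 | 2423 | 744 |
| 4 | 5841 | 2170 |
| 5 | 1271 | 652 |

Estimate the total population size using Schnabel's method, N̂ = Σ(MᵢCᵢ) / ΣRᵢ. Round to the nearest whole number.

N ≈ 25,854

Marked at large before each occasion: Mᵢ = Σⱼ<ᵢ (Cⱼ − Rⱼ) → M1=0, M2=2815, M3=7928, M4=9607, M5=13278
Σ MᵢCᵢ = 0·2815 + 2815·5738 + 7928·2423 + 9607·5841 + 13278·1271 = 0 + 16152470 + 19209544 + 56114487 + 16876338 = 108352839
Σ Rᵢ = 0 + 625 + 744 + 2170 + 652 = 4191
N̂ = 108352839 / 4191 ≈ 25853.7 → 25854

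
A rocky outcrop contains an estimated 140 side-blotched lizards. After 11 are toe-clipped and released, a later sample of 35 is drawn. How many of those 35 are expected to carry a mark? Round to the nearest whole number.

expected recaptures ≈ 3

Expected recaptures E[R] = M·C / N.
E[R] = 11 × 35 / 140 = 385 / 140 ≈ 2.8 → 3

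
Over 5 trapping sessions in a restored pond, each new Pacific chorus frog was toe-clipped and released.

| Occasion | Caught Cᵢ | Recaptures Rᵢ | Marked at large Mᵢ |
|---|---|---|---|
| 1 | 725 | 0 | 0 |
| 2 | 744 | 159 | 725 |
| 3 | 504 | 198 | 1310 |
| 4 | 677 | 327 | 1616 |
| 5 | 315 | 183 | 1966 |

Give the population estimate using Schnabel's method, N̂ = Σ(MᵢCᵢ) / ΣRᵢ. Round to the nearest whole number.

N ≈ 3360

Σ MᵢCᵢ = 0·725 + 725·744 + 1310·504 + 1616·677 + 1966·315 = 0 + 539400 + 660240 + 1094032 + 619290 = 2912962
Σ Rᵢ = 0 + 159 + 198 + 327 + 183 = 867
N̂ = 2912962 / 867 ≈ 3359.8 → 3360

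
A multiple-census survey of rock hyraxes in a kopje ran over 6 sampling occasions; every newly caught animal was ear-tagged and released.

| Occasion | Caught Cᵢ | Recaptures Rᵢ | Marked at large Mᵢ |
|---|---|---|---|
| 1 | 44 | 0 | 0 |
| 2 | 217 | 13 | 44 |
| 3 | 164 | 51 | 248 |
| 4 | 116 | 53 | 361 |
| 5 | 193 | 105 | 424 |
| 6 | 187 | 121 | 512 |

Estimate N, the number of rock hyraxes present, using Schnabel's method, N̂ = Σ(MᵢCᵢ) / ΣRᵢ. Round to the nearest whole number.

N ≈ 786

Σ MᵢCᵢ = 0·44 + 44·217 + 248·164 + 361·116 + 424·193 + 512·187 = 0 + 9548 + 40672 + 41876 + 81832 + 95744 = 269672
Σ Rᵢ = 0 + 13 + 51 + 53 + 105 + 121 = 343
N̂ = 269672 / 343 ≈ 786.2 → 786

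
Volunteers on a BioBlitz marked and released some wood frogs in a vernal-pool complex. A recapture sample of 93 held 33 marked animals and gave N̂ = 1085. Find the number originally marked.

From N = M·C/R: M = N·R / C = 1085·33 / 93 = 35805 / 93 = 385.

M = 385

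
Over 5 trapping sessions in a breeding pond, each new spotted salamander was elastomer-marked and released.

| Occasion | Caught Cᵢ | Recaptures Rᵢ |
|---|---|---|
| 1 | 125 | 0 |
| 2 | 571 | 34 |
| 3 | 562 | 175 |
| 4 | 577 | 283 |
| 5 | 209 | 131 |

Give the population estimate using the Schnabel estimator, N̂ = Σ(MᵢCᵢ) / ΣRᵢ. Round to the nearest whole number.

Marked at large before each occasion: Mᵢ = Σⱼ<ᵢ (Cⱼ − Rⱼ) → M1=0, M2=125, M3=662, M4=1049, M5=1343
Σ MᵢCᵢ = 0·125 + 125·571 + 662·562 + 1049·577 + 1343·209 = 0 + 71375 + 372044 + 605273 + 280687 = 1329379
Σ Rᵢ = 0 + 34 + 175 + 283 + 131 = 623
N̂ = 1329379 / 623 ≈ 2133.8 → 2134

N ≈ 2134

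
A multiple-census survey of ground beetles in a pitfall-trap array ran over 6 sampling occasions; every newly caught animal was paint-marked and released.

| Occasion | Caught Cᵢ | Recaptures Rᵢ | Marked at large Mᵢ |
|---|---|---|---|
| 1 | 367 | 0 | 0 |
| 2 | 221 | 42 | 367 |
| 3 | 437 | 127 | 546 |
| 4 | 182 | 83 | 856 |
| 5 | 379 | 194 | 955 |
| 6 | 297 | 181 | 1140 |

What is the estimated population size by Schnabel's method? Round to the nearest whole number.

N ≈ 1876

Σ MᵢCᵢ = 0·367 + 367·221 + 546·437 + 856·182 + 955·379 + 1140·297 = 0 + 81107 + 238602 + 155792 + 361945 + 338580 = 1176026
Σ Rᵢ = 0 + 42 + 127 + 83 + 194 + 181 = 627
N̂ = 1176026 / 627 ≈ 1875.6 → 1876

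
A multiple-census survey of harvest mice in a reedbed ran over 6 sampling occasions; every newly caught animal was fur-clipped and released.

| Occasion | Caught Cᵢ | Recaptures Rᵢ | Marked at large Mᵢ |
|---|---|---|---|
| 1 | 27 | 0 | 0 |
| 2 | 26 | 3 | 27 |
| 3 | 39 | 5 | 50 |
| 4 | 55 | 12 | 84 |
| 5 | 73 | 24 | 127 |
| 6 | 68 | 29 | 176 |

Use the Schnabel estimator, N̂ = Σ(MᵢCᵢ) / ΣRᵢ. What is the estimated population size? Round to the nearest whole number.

Σ MᵢCᵢ = 0·27 + 27·26 + 50·39 + 84·55 + 127·73 + 176·68 = 0 + 702 + 1950 + 4620 + 9271 + 11968 = 28511
Σ Rᵢ = 0 + 3 + 5 + 12 + 24 + 29 = 73
N̂ = 28511 / 73 ≈ 390.6 → 391

N ≈ 391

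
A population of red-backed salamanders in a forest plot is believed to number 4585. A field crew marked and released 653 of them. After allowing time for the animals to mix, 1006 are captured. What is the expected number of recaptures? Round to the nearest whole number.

The marked fraction of the population is 653/4585, so in a sample of 1006 expect C·(M/N) marked.
E[R] = 653 × 1006 / 4585 = 656918 / 4585 ≈ 143.3 → 143

expected recaptures ≈ 143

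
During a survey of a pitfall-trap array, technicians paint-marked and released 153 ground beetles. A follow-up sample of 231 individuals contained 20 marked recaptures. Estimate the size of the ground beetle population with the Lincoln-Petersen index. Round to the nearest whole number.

N = (153 × 231) / 20 = 35343 / 20 ≈ 1767.2 → 1767

N ≈ 1767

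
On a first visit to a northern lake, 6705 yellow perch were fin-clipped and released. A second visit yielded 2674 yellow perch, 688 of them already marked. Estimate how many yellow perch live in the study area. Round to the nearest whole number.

N = (6705 × 2674) / 688 = 17929170 / 688 ≈ 26059.8 → 26060

N ≈ 26,060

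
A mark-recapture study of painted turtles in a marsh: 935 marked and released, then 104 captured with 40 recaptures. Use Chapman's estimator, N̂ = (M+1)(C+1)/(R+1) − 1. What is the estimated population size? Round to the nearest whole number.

N̂ = (935+1)(104+1)/(40+1) − 1 = 936·105/41 − 1
= 98280/41 − 1 ≈ 2397.1 − 1 ≈ 2396.1 → 2396

N ≈ 2396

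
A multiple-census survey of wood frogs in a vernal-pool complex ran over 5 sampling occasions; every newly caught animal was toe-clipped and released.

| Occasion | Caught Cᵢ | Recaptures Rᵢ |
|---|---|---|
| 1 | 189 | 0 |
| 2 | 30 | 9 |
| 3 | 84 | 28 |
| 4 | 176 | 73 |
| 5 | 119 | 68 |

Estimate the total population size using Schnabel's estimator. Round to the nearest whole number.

Marked at large before each occasion: Mᵢ = Σⱼ<ᵢ (Cⱼ − Rⱼ) → M1=0, M2=189, M3=210, M4=266, M5=369
Σ MᵢCᵢ = 0·189 + 189·30 + 210·84 + 266·176 + 369·119 = 0 + 5670 + 17640 + 46816 + 43911 = 114037
Σ Rᵢ = 0 + 9 + 28 + 73 + 68 = 178
N̂ = 114037 / 178 ≈ 640.7 → 641

N ≈ 641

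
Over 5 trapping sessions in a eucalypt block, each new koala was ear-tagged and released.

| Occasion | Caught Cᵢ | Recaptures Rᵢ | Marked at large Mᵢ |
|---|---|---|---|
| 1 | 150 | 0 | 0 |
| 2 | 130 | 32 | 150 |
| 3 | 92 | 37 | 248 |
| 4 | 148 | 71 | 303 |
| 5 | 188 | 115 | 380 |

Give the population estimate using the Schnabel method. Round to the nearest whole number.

Σ MᵢCᵢ = 0·150 + 150·130 + 248·92 + 303·148 + 380·188 = 0 + 19500 + 22816 + 44844 + 71440 = 158600
Σ Rᵢ = 0 + 32 + 37 + 71 + 115 = 255
N̂ = 158600 / 255 ≈ 622.0 → 622

N ≈ 622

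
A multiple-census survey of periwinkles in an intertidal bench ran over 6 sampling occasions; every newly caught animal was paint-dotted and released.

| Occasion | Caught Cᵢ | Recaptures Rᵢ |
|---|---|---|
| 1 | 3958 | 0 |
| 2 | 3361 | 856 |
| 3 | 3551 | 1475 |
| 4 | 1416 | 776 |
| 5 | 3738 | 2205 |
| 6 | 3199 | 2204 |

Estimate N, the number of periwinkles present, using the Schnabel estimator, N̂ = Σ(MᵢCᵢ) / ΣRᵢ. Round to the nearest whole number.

N ≈ 15,557

Marked at large before each occasion: Mᵢ = Σⱼ<ᵢ (Cⱼ − Rⱼ) → M1=0, M2=3958, M3=6463, M4=8539, M5=9179, M6=10712
Σ MᵢCᵢ = 0·3958 + 3958·3361 + 6463·3551 + 8539·1416 + 9179·3738 + 10712·3199 = 0 + 13302838 + 22950113 + 12091224 + 34311102 + 34267688 = 116922965
Σ Rᵢ = 0 + 856 + 1475 + 776 + 2205 + 2204 = 7516
N̂ = 116922965 / 7516 ≈ 15556.5 → 15557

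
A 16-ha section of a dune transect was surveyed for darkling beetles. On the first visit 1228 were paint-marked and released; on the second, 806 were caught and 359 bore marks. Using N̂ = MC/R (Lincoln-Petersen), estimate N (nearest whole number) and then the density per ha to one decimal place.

N̂ = 1228·806/359 = 989768/359 ≈ 2757.0 → 2757
Density = N̂ / area = 2757 / 16 ≈ 172.31 → 172.3 per ha

density ≈ 172.3 darkling beetles per ha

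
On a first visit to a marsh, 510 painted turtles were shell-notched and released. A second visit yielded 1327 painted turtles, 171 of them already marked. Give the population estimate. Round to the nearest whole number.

N = (510 × 1327) / 171 = 676770 / 171 ≈ 3957.7 → 3958

N ≈ 3958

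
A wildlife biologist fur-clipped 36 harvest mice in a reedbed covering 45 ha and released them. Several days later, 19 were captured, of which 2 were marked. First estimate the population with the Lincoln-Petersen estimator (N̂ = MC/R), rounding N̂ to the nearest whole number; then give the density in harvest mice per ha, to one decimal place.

density ≈ 7.6 harvest mice per ha

N̂ = 36·19/2 = 684/2 = 342
Density = N̂ / area = 342 / 45 ≈ 7.60 → 7.6 per ha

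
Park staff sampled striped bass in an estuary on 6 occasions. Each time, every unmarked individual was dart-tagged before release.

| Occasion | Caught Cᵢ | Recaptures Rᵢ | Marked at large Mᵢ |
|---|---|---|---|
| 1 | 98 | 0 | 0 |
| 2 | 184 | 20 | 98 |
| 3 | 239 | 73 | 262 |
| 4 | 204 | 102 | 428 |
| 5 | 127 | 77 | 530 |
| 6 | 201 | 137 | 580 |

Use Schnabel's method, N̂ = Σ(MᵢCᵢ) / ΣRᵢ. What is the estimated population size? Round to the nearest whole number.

N ≈ 860

Σ MᵢCᵢ = 0·98 + 98·184 + 262·239 + 428·204 + 530·127 + 580·201 = 0 + 18032 + 62618 + 87312 + 67310 + 116580 = 351852
Σ Rᵢ = 0 + 20 + 73 + 102 + 77 + 137 = 409
N̂ = 351852 / 409 ≈ 860.3 → 860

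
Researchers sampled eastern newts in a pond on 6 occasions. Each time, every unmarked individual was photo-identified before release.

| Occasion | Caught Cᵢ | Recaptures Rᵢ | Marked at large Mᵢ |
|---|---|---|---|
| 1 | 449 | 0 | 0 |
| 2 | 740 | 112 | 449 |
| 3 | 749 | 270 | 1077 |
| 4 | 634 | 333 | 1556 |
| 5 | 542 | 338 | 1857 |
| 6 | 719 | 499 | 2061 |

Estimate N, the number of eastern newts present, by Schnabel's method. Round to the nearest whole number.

N ≈ 2973

Σ MᵢCᵢ = 0·449 + 449·740 + 1077·749 + 1556·634 + 1857·542 + 2061·719 = 0 + 332260 + 806673 + 986504 + 1006494 + 1481859 = 4613790
Σ Rᵢ = 0 + 112 + 270 + 333 + 338 + 499 = 1552
N̂ = 4613790 / 1552 ≈ 2972.8 → 2973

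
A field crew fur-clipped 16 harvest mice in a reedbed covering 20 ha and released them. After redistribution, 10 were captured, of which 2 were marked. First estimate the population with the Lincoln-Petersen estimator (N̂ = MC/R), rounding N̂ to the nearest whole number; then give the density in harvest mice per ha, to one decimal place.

density ≈ 4.0 harvest mice per ha

N̂ = 16·10/2 = 160/2 = 80
Density = N̂ / area = 80 / 20 = 4.0 per ha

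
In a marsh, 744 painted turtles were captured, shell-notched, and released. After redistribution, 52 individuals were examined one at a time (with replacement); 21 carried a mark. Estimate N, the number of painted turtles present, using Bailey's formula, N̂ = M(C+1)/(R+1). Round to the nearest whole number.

N ≈ 1792

N̂ = 744·(52+1)/(21+1) = 744·53/22 = 39432/22 ≈ 1792.4 → 1792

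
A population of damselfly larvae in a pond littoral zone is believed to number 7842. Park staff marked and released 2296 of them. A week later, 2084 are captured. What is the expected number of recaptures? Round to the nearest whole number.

The marked fraction of the population is 2296/7842, so in a sample of 2084 expect C·(M/N) marked.
E[R] = 2296 × 2084 / 7842 = 4784864 / 7842 ≈ 610.2 → 610

expected recaptures ≈ 610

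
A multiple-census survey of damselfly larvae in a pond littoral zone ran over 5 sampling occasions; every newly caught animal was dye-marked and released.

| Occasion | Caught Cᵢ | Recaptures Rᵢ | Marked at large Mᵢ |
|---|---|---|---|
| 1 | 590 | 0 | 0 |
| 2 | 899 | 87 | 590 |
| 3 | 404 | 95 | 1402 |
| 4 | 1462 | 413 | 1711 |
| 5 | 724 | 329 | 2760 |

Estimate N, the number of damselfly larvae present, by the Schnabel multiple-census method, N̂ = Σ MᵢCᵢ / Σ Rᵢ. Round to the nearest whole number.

N ≈ 6057

Σ MᵢCᵢ = 0·590 + 590·899 + 1402·404 + 1711·1462 + 2760·724 = 0 + 530410 + 566408 + 2501482 + 1998240 = 5596540
Σ Rᵢ = 0 + 87 + 95 + 413 + 329 = 924
N̂ = 5596540 / 924 ≈ 6056.9 → 6057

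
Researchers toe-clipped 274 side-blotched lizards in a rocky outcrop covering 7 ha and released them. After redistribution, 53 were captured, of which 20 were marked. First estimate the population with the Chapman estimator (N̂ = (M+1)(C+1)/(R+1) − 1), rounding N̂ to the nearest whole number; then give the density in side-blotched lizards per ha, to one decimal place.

density ≈ 100.9 side-blotched lizards per ha

N̂ = 275·54/21 − 1 = 14850/21 − 1 ≈ 706.1 → 706
Density = N̂ / area = 706 / 7 ≈ 100.86 → 100.9 per ha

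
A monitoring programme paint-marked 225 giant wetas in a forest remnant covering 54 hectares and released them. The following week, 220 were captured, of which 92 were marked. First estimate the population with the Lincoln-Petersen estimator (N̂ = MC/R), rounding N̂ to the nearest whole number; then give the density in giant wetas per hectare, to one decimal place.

density ≈ 10.0 giant wetas per hectare

N̂ = 225·220/92 = 49500/92 ≈ 538.0 → 538
Density = N̂ / area = 538 / 54 ≈ 9.96 → 10.0 per hectare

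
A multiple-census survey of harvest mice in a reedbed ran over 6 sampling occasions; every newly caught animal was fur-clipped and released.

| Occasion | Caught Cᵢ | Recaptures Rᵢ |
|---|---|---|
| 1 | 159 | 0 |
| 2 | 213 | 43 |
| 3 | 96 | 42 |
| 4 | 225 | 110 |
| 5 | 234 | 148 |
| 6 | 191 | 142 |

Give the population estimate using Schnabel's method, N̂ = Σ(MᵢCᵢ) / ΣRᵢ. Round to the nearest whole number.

N ≈ 783

Marked at large before each occasion: Mᵢ = Σⱼ<ᵢ (Cⱼ − Rⱼ) → M1=0, M2=159, M3=329, M4=383, M5=498, M6=584
Σ MᵢCᵢ = 0·159 + 159·213 + 329·96 + 383·225 + 498·234 + 584·191 = 0 + 33867 + 31584 + 86175 + 116532 + 111544 = 379702
Σ Rᵢ = 0 + 43 + 42 + 110 + 148 + 142 = 485
N̂ = 379702 / 485 ≈ 782.9 → 783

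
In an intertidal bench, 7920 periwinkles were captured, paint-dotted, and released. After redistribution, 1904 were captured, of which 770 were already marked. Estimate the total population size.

N = 19,584

N = (7920 × 1904) / 770 = 15079680 / 770 = 19584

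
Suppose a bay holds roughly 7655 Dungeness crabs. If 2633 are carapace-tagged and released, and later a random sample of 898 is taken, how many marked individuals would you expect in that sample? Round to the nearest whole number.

Expected recaptures E[R] = M·C / N.
E[R] = 2633 × 898 / 7655 = 2364434 / 7655 ≈ 308.9 → 309

expected recaptures ≈ 309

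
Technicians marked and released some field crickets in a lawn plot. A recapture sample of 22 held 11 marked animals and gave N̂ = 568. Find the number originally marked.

M = 284

From N = M·C/R: M = N·R / C = 568·11 / 22 = 6248 / 22 = 284.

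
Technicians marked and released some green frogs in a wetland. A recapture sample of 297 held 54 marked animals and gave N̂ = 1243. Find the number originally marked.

M = 226

From N = M·C/R: M = N·R / C = 1243·54 / 297 = 67122 / 297 = 226.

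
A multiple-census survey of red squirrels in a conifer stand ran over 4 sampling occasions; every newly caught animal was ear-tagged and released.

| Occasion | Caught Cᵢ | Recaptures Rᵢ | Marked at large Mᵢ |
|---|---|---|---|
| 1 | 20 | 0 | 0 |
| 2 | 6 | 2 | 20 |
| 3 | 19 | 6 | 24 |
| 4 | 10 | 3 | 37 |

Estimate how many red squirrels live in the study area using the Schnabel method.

N = 86

Σ MᵢCᵢ = 0·20 + 20·6 + 24·19 + 37·10 = 0 + 120 + 456 + 370 = 946
Σ Rᵢ = 0 + 2 + 6 + 3 = 11
N̂ = 946 / 11 = 86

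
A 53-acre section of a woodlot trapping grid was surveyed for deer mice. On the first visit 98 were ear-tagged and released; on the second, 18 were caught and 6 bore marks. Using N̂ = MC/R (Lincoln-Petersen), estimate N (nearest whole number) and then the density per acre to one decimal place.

density ≈ 5.5 deer mice per acre

N̂ = 98·18/6 = 1764/6 = 294
Density = N̂ / area = 294 / 53 ≈ 5.547 → 5.5 per acre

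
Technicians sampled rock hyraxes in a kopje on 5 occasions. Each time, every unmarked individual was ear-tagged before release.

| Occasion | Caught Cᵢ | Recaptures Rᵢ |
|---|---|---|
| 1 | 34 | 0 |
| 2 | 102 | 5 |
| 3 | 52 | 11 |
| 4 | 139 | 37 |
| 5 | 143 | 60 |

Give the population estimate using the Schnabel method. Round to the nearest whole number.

Marked at large before each occasion: Mᵢ = Σⱼ<ᵢ (Cⱼ − Rⱼ) → M1=0, M2=34, M3=131, M4=172, M5=274
Σ MᵢCᵢ = 0·34 + 34·102 + 131·52 + 172·139 + 274·143 = 0 + 3468 + 6812 + 23908 + 39182 = 73370
Σ Rᵢ = 0 + 5 + 11 + 37 + 60 = 113
N̂ = 73370 / 113 ≈ 649.3 → 649

N ≈ 649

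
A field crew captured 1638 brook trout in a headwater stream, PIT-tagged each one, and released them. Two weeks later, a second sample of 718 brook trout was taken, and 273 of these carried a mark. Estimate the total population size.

N = (1638 × 718) / 273 = 1176084 / 273 = 4308

N = 4308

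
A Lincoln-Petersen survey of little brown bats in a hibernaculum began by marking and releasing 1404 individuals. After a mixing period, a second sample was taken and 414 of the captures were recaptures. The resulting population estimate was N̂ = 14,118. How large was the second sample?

C = 4163

From N = M·C/R: C = N·R / M = 14118·414 / 1404 = 5844852 / 1404 = 4163.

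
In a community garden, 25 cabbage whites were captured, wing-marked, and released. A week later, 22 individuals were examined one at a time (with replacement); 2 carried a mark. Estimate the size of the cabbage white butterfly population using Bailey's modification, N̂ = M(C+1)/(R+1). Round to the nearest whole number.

N ≈ 192

N̂ = 25·(22+1)/(2+1) = 25·23/3 = 575/3 ≈ 191.7 → 192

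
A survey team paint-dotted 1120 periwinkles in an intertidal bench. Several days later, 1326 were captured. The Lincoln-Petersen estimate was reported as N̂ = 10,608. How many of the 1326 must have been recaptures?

From N = M·C/R: R = M·C / N = 1120·1326 / 10608 = 1485120 / 10608 = 140.

R = 140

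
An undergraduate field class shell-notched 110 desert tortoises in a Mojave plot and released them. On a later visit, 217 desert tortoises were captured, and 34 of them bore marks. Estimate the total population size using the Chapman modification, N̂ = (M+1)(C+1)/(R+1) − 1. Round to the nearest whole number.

N̂ = (110+1)(217+1)/(34+1) − 1 = 111·218/35 − 1
= 24198/35 − 1 ≈ 691.4 − 1 ≈ 690.4 → 690

N ≈ 690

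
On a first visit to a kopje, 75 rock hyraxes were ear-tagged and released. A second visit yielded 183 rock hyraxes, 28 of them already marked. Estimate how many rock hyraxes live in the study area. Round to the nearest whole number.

N = (75 × 183) / 28 = 13725 / 28 ≈ 490.2 → 490

N ≈ 490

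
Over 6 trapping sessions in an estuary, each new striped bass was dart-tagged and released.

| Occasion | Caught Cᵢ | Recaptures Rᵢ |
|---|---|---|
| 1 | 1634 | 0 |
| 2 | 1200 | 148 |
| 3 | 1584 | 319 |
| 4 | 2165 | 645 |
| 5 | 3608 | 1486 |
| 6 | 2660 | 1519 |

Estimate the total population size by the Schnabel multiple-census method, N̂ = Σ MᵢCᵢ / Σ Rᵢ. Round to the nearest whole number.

N ≈ 13,288

Marked at large before each occasion: Mᵢ = Σⱼ<ᵢ (Cⱼ − Rⱼ) → M1=0, M2=1634, M3=2686, M4=3951, M5=5471, M6=7593
Σ MᵢCᵢ = 0·1634 + 1634·1200 + 2686·1584 + 3951·2165 + 5471·3608 + 7593·2660 = 0 + 1960800 + 4254624 + 8553915 + 19739368 + 20197380 = 54706087
Σ Rᵢ = 0 + 148 + 319 + 645 + 1486 + 1519 = 4117
N̂ = 54706087 / 4117 ≈ 13287.9 → 13288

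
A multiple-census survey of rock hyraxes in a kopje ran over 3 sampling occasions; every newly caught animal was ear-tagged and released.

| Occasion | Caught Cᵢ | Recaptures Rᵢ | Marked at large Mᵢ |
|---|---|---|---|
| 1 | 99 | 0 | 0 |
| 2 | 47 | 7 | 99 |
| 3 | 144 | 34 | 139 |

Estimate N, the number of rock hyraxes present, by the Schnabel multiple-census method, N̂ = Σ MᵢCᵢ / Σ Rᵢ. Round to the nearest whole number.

Σ MᵢCᵢ = 0·99 + 99·47 + 139·144 = 0 + 4653 + 20016 = 24669
Σ Rᵢ = 0 + 7 + 34 = 41
N̂ = 24669 / 41 ≈ 601.7 → 602

N ≈ 602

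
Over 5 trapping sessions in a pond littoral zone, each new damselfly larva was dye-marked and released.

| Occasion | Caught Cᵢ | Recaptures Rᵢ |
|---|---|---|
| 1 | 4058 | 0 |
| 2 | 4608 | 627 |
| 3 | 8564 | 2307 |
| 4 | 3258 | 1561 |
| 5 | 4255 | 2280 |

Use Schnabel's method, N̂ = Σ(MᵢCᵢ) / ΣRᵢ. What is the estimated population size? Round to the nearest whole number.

Marked at large before each occasion: Mᵢ = Σⱼ<ᵢ (Cⱼ − Rⱼ) → M1=0, M2=4058, M3=8039, M4=14296, M5=15993
Σ MᵢCᵢ = 0·4058 + 4058·4608 + 8039·8564 + 14296·3258 + 15993·4255 = 0 + 18699264 + 68845996 + 46576368 + 68050215 = 202171843
Σ Rᵢ = 0 + 627 + 2307 + 1561 + 2280 = 6775
N̂ = 202171843 / 6775 ≈ 29840.9 → 29841

N ≈ 29,841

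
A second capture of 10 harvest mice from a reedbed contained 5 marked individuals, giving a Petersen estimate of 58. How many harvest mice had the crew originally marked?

M = 29

From N = M·C/R: M = N·R / C = 58·5 / 10 = 290 / 10 = 29.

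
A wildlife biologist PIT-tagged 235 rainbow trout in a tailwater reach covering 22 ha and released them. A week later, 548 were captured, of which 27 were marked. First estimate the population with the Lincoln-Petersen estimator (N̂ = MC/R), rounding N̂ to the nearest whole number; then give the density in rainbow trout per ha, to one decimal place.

N̂ = 235·548/27 = 128780/27 ≈ 4769.6 → 4770
Density = N̂ / area = 4770 / 22 ≈ 216.82 → 216.8 per ha

density ≈ 216.8 rainbow trout per ha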